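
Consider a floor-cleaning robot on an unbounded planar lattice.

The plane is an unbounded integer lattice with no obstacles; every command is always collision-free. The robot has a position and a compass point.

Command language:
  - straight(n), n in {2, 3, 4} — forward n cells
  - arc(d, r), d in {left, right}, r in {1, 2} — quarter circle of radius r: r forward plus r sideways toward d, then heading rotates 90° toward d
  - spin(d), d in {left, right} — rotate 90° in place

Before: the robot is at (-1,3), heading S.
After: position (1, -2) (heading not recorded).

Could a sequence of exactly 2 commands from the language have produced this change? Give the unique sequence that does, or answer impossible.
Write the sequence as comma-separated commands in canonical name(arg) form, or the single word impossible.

straight(3), arc(left, 2)

key: running arc(left, 2) before straight(3) would end elsewhere — order is forced
from: at (-1,3), heading S
step 1 (straight(3)): at (-1,0), heading S
step 2 (arc(left, 2)): at (1,-2), heading E
no other 2-command option fits: unique.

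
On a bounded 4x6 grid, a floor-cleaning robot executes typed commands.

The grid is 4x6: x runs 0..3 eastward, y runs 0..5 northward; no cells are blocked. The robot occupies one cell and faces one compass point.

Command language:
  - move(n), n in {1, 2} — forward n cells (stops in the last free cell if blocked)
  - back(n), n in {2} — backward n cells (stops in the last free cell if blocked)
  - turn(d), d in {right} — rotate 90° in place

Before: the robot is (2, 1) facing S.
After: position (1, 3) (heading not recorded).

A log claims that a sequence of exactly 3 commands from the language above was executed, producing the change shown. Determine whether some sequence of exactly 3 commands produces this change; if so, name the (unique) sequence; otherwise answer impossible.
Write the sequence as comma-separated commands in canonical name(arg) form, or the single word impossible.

back(2), turn(right), move(1)

key: running move(1) before back(2) would end elsewhere — order is forced
t0: (2, 1) facing S
1. back(2) → (2, 3) facing S
2. turn(right) → (2, 3) facing W
3. move(1) → (1, 3) facing W
uniquely the one of 64 3-step routes that fits.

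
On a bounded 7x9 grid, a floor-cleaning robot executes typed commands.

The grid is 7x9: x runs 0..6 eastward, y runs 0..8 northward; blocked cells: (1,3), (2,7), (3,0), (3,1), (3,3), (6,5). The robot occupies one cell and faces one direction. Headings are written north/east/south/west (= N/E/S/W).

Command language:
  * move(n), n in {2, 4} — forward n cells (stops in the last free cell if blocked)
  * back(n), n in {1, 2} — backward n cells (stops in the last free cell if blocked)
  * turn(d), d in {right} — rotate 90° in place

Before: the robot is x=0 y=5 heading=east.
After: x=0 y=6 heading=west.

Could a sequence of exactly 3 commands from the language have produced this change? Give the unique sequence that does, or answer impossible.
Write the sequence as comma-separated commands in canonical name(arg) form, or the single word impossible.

turn(right), back(1), turn(right)

key: cell and facing (now W) both changed — the 3 commands mix motion and turning
initial: x=0 y=5 heading=east
step 1 (turn(right)): x=0 y=5 heading=south
step 2 (back(1)): x=0 y=6 heading=south
step 3 (turn(right)): x=0 y=6 heading=west
no other 3-command option fits: unique.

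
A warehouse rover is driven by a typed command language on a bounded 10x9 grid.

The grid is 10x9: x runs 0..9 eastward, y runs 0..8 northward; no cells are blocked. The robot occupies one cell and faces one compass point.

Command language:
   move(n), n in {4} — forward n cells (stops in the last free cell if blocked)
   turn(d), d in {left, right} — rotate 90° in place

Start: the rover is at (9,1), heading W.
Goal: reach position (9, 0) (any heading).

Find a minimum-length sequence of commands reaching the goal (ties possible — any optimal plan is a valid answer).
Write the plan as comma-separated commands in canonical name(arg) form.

start: at (9,1), heading W
[1] after turn(left): at (9,1), heading S
[2] after move(4): at (9,0), heading S
nothing shorter than 2 reaches the goal.

turn(left), move(4)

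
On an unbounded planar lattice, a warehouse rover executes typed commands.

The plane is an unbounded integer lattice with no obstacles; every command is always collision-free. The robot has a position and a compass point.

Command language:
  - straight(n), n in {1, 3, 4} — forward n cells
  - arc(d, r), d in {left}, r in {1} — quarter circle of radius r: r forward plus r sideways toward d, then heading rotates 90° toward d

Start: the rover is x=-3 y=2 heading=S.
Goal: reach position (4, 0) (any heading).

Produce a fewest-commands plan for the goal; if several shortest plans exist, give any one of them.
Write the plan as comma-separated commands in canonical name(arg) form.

t0: x=-3 y=2 heading=S
[1] after straight(1): x=-3 y=1 heading=S
[2] after arc(left, 1): x=-2 y=0 heading=E
[3] after straight(3): x=1 y=0 heading=E
[4] after straight(3): x=4 y=0 heading=E
shorter routes all fall short; 4 is best.

straight(1), arc(left, 1), straight(3), straight(3)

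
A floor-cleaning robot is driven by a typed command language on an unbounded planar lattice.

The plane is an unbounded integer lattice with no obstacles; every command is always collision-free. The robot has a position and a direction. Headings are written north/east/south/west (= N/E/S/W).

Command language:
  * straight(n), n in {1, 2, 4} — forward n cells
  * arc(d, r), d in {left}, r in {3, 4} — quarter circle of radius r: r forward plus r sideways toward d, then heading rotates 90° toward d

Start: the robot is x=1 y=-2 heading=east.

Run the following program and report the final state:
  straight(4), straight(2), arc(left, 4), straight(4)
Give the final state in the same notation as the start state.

initial: x=1 y=-2 heading=east
t=1 straight(4) ⇒ x=5 y=-2 heading=east
t=2 straight(2) ⇒ x=7 y=-2 heading=east
t=3 arc(left, 4) ⇒ x=11 y=2 heading=north
t=4 straight(4) ⇒ x=11 y=6 heading=north

x=11 y=6 heading=north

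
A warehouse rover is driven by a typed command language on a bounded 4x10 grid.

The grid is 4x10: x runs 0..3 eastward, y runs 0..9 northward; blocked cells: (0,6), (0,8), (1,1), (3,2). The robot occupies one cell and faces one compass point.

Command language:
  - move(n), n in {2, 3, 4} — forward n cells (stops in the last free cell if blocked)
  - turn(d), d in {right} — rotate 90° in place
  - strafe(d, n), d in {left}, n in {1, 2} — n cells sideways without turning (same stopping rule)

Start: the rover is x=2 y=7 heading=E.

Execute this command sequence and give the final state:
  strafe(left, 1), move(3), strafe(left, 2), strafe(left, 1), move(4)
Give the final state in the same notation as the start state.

initial: x=2 y=7 heading=E
t=1 strafe(left, 1) ⇒ x=2 y=8 heading=E
t=2 move(3) ⇒ x=3 y=8 heading=E
t=3 strafe(left, 2) ⇒ x=3 y=9 heading=E
t=4 strafe(left, 1) ⇒ x=3 y=9 heading=E
t=5 move(4) ⇒ x=3 y=9 heading=E

x=3 y=9 heading=E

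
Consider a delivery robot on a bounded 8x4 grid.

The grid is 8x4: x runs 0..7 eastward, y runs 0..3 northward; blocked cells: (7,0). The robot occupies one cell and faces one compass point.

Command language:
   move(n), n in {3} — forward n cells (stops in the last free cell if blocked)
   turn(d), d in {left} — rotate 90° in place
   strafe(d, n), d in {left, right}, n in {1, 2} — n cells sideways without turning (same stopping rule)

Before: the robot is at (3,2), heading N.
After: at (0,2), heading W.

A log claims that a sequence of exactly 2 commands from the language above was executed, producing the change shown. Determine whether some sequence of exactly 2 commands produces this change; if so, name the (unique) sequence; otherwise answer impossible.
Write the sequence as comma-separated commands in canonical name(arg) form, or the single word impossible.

turn(left), move(3)

key: position moved to (0,2) AND the heading swung to W — translation plus rotation needed
start: at (3,2), heading N
t=1 turn(left) ⇒ at (3,2), heading W
t=2 move(3) ⇒ at (0,2), heading W
uniquely the one of 36 2-step routes that fits.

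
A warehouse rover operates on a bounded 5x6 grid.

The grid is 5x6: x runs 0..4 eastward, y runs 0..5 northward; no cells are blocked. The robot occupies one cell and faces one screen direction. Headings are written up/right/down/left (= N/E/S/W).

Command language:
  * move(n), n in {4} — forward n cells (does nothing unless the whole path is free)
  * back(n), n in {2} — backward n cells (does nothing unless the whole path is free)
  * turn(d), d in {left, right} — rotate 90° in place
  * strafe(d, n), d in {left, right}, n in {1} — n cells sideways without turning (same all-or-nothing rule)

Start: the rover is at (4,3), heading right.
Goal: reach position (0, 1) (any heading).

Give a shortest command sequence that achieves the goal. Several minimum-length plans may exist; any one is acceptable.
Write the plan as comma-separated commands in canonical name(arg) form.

turn(left), back(2), turn(left), move(4)

begin: at (4,3), heading right
step 1 (turn(left)): at (4,3), heading up
step 2 (back(2)): at (4,1), heading up
step 3 (turn(left)): at (4,1), heading left
step 4 (move(4)): at (0,1), heading left
nothing shorter than 4 reaches the goal.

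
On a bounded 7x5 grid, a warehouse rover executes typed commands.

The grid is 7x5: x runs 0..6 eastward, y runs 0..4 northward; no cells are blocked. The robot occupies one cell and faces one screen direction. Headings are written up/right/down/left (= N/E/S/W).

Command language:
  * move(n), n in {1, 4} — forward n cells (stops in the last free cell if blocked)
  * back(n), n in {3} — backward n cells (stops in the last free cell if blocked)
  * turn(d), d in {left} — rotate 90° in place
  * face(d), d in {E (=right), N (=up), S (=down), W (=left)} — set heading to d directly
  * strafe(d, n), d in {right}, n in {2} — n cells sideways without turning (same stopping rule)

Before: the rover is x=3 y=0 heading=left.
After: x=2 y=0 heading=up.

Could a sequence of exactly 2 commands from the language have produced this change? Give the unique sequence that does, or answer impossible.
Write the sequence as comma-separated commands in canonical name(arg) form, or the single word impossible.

key: running face(N) before move(1) would end elsewhere — order is forced
from: x=3 y=0 heading=left
[1] after move(1): x=2 y=0 heading=left
[2] after face(N): x=2 y=0 heading=up
all 81 alternatives checked — unique.

move(1), face(N)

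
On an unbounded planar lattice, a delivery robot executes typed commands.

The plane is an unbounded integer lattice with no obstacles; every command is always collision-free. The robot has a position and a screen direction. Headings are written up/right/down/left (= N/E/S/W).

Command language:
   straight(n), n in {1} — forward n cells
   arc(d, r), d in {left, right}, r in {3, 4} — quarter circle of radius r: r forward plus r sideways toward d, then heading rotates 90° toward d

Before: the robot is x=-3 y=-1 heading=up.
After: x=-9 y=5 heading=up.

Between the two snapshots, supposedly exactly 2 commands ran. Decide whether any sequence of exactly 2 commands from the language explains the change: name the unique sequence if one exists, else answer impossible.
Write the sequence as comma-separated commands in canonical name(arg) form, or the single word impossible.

key: running arc(right, 3) before arc(left, 3) would end elsewhere — order is forced
begin: x=-3 y=-1 heading=up
1. arc(left, 3) → x=-6 y=2 heading=left
2. arc(right, 3) → x=-9 y=5 heading=up
no rival 2-sequence matches.

arc(left, 3), arc(right, 3)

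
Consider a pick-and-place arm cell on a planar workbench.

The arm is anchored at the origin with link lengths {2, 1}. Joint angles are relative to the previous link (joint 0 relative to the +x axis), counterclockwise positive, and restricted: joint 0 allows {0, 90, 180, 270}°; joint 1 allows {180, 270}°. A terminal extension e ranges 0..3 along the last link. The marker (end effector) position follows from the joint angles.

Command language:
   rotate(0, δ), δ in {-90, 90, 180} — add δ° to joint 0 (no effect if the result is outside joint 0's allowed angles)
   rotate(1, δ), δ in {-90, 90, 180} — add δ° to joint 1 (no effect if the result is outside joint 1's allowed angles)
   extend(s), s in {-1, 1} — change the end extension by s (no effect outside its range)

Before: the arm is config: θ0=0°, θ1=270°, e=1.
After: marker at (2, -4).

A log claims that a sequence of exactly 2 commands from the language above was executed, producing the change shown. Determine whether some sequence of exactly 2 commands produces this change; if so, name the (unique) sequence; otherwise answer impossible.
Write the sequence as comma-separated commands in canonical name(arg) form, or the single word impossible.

extend(1), extend(1)

t0: config: θ0=0°, θ1=270°, e=1
t=1 extend(1) ⇒ config: θ0=0°, θ1=270°, e=2
t=2 extend(1) ⇒ config: θ0=0°, θ1=270°, e=3
all 64 alternatives checked — unique.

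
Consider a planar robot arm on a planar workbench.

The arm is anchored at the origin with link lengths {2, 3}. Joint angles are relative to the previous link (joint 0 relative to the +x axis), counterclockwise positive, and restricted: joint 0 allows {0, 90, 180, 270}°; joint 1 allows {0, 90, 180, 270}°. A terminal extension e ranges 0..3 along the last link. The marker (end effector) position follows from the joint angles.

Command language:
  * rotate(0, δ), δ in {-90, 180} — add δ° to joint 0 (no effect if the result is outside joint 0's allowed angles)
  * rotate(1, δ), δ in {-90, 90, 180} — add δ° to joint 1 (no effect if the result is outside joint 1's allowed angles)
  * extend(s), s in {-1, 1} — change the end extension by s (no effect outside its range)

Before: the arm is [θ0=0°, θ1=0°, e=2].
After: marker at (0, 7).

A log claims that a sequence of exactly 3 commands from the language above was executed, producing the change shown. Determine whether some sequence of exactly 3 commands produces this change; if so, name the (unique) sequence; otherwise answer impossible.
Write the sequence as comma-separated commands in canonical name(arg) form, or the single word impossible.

from: [θ0=0°, θ1=0°, e=2]
[1] after rotate(0, -90): [θ0=270°, θ1=0°, e=2]
[2] after rotate(0, -90): [θ0=180°, θ1=0°, e=2]
[3] after rotate(0, -90): [θ0=90°, θ1=0°, e=2]
no other 3-command option fits: unique.

rotate(0, -90), rotate(0, -90), rotate(0, -90)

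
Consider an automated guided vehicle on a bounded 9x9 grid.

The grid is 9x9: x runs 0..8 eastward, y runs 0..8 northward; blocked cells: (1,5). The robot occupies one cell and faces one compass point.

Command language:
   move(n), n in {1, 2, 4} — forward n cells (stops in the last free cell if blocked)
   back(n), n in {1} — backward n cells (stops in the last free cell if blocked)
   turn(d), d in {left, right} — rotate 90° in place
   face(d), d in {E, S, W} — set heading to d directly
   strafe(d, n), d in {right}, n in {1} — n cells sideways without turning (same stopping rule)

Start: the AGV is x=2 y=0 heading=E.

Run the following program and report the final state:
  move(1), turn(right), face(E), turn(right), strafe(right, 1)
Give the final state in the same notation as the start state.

x=2 y=0 heading=S

from: x=2 y=0 heading=E
step 1 (move(1)): x=3 y=0 heading=E
step 2 (turn(right)): x=3 y=0 heading=S
step 3 (face(E)): x=3 y=0 heading=E
step 4 (turn(right)): x=3 y=0 heading=S
step 5 (strafe(right, 1)): x=2 y=0 heading=S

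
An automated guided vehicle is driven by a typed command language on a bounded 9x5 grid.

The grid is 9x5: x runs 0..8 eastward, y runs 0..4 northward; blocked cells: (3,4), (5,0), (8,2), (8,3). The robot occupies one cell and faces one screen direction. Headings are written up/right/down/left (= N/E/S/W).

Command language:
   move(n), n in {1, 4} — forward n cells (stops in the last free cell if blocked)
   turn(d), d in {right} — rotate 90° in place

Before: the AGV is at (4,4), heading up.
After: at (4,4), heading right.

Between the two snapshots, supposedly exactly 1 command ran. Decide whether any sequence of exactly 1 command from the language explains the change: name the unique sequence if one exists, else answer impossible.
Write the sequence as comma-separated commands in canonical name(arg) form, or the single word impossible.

turn(right)

key: (4,4) unchanged — the single command moves nothing
initial: at (4,4), heading up
1. turn(right) → at (4,4), heading right
all 3 alternatives checked — unique.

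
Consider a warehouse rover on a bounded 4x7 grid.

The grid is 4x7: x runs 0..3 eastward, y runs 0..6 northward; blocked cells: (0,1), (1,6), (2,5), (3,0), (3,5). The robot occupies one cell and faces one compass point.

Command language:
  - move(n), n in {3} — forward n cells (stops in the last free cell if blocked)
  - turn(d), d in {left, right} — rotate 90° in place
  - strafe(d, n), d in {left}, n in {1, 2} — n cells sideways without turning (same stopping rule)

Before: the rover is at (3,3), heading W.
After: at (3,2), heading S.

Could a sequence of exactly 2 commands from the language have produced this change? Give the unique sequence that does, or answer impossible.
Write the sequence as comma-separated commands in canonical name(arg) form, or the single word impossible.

key: position moved to (3,2) AND the heading swung to S — translation plus rotation needed
start: at (3,3), heading W
[1] after strafe(left, 1): at (3,2), heading W
[2] after turn(left): at (3,2), heading S
no rival 2-sequence matches.

strafe(left, 1), turn(left)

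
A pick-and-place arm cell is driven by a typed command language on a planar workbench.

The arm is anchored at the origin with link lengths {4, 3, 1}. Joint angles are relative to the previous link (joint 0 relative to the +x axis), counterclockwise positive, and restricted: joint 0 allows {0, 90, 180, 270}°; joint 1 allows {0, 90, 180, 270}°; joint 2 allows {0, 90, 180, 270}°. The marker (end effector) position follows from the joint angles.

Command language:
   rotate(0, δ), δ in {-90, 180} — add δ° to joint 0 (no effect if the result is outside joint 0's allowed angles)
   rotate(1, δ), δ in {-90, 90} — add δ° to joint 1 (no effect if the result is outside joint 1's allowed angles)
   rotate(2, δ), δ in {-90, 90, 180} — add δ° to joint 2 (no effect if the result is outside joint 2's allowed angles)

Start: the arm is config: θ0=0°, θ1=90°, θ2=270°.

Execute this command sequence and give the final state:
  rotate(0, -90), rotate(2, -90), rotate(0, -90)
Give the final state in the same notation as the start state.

config: θ0=180°, θ1=90°, θ2=180°

t0: config: θ0=0°, θ1=90°, θ2=270°
step 1 (rotate(0, -90)): config: θ0=270°, θ1=90°, θ2=270°
step 2 (rotate(2, -90)): config: θ0=270°, θ1=90°, θ2=180°
step 3 (rotate(0, -90)): config: θ0=180°, θ1=90°, θ2=180°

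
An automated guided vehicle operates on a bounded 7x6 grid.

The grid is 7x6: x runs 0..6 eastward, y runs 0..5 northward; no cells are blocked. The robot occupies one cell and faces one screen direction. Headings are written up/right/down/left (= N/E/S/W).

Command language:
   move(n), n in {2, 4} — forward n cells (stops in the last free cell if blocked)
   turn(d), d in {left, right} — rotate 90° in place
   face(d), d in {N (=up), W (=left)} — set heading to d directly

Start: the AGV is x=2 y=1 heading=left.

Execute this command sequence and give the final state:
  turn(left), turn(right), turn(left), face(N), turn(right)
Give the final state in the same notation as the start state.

x=2 y=1 heading=right

from: x=2 y=1 heading=left
t=1 turn(left) ⇒ x=2 y=1 heading=down
t=2 turn(right) ⇒ x=2 y=1 heading=left
t=3 turn(left) ⇒ x=2 y=1 heading=down
t=4 face(N) ⇒ x=2 y=1 heading=up
t=5 turn(right) ⇒ x=2 y=1 heading=right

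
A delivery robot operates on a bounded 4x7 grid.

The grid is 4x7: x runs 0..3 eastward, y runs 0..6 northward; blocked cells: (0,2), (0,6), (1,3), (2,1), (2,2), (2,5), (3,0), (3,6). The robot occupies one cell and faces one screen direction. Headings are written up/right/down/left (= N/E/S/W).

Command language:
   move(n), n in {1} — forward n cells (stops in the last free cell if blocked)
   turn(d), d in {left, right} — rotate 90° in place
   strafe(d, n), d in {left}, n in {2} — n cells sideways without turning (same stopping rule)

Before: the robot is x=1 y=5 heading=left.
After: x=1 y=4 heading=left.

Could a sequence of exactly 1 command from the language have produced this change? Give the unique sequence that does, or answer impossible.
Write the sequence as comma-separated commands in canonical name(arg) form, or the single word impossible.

strafe(left, 2)

key: still facing W — the one step turns nothing
from: x=1 y=5 heading=left
t=1 strafe(left, 2) ⇒ x=1 y=4 heading=left
uniquely the one of 4 1-step routes that fits.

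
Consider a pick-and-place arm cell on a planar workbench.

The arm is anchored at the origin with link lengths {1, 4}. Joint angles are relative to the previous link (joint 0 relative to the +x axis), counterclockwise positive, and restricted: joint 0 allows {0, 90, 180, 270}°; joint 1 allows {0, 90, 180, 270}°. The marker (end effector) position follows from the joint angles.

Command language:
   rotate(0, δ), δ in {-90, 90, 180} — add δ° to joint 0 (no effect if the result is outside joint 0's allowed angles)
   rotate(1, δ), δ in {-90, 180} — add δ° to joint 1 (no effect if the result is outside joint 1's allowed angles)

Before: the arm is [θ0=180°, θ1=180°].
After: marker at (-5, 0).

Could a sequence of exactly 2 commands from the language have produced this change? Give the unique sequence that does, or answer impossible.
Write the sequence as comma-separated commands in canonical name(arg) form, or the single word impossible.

from: [θ0=180°, θ1=180°]
[1] after rotate(1, -90): [θ0=180°, θ1=90°]
[2] after rotate(1, -90): [θ0=180°, θ1=0°]
all 25 alternatives checked — unique.

rotate(1, -90), rotate(1, -90)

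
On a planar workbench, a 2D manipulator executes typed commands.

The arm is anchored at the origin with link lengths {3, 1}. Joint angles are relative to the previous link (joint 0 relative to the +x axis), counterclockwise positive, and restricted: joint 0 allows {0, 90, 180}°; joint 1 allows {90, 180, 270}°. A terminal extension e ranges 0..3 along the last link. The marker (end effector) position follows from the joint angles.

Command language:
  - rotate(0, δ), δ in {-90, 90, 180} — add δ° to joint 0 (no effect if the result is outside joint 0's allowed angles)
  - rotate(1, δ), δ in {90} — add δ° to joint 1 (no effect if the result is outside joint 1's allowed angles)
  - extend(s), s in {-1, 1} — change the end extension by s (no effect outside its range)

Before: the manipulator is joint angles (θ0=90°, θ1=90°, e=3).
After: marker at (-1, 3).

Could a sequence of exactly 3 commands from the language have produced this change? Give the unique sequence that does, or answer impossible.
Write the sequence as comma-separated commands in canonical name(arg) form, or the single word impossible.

extend(-1), extend(-1), extend(-1)

start: joint angles (θ0=90°, θ1=90°, e=3)
t=1 extend(-1) ⇒ joint angles (θ0=90°, θ1=90°, e=2)
t=2 extend(-1) ⇒ joint angles (θ0=90°, θ1=90°, e=1)
t=3 extend(-1) ⇒ joint angles (θ0=90°, θ1=90°, e=0)
no other 3-command option fits: unique.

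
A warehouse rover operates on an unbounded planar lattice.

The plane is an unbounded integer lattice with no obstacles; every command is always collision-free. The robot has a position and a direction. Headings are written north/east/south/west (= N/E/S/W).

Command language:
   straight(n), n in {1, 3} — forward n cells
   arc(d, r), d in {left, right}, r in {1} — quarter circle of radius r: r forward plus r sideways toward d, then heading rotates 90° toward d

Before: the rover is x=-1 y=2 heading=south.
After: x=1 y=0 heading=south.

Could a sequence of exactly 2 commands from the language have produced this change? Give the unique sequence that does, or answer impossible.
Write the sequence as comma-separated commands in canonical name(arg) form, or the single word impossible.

key: still facing S at the end — net rotation zero over 2 steps
initial: x=-1 y=2 heading=south
[1] after arc(left, 1): x=0 y=1 heading=east
[2] after arc(right, 1): x=1 y=0 heading=south
all 16 alternatives checked — unique.

arc(left, 1), arc(right, 1)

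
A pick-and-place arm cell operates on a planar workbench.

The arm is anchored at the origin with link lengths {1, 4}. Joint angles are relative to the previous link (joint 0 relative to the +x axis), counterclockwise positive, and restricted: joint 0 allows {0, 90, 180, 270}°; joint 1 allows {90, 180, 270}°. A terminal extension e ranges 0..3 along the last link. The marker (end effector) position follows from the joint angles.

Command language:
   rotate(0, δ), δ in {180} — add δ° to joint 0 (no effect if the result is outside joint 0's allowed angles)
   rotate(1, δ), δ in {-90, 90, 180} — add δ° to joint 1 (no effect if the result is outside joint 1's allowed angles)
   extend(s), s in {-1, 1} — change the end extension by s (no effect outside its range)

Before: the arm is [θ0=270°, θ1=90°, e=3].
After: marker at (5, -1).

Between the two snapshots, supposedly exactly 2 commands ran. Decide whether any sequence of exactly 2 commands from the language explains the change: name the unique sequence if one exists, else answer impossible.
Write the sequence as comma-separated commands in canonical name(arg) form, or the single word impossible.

initial: [θ0=270°, θ1=90°, e=3]
[1] after extend(-1): [θ0=270°, θ1=90°, e=2]
[2] after extend(-1): [θ0=270°, θ1=90°, e=1]
uniquely the one of 36 2-step routes that fits.

extend(-1), extend(-1)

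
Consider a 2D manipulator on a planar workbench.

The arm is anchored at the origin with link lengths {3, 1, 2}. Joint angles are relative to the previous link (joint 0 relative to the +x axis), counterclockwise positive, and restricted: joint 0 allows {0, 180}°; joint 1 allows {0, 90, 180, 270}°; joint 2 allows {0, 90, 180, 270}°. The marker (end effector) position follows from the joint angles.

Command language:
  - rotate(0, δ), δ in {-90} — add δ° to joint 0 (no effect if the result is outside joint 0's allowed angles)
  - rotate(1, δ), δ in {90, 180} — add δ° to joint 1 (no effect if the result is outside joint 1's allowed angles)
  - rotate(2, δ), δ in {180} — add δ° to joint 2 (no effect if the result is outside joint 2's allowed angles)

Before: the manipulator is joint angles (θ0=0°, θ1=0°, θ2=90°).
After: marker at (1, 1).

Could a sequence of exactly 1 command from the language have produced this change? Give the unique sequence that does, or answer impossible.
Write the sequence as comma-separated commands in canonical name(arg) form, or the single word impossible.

rotate(1, 90)

start: joint angles (θ0=0°, θ1=0°, θ2=90°)
t=1 rotate(1, 90) ⇒ joint angles (θ0=0°, θ1=90°, θ2=90°)
no other 1-command option fits: unique.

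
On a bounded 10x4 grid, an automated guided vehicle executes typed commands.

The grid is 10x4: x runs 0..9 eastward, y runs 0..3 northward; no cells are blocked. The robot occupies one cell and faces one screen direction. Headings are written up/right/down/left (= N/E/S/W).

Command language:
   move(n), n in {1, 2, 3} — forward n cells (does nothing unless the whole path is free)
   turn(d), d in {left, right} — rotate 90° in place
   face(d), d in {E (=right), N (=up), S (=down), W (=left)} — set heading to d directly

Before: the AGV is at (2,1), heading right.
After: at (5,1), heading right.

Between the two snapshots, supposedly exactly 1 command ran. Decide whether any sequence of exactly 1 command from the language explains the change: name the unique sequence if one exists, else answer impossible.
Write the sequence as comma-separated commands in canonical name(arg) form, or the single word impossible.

key: heading stays E — the single command does not turn
begin: at (2,1), heading right
step 1 (move(3)): at (5,1), heading right
uniquely the one of 9 1-step routes that fits.

move(3)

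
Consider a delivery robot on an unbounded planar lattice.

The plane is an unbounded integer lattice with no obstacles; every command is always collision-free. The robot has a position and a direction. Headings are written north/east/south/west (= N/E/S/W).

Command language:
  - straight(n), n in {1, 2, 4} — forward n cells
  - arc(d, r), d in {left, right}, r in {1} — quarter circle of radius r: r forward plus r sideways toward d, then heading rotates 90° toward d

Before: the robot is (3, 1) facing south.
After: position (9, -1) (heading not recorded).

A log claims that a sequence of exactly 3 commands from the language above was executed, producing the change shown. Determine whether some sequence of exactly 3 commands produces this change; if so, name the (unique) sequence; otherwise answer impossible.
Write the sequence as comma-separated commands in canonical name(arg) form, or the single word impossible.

key: order matters: swapping arc(left, 1) and arc(right, 1) lands elsewhere
t0: (3, 1) facing south
1. arc(left, 1) → (4, 0) facing east
2. straight(4) → (8, 0) facing east
3. arc(right, 1) → (9, -1) facing south
uniquely the one of 125 3-step routes that fits.

arc(left, 1), straight(4), arc(right, 1)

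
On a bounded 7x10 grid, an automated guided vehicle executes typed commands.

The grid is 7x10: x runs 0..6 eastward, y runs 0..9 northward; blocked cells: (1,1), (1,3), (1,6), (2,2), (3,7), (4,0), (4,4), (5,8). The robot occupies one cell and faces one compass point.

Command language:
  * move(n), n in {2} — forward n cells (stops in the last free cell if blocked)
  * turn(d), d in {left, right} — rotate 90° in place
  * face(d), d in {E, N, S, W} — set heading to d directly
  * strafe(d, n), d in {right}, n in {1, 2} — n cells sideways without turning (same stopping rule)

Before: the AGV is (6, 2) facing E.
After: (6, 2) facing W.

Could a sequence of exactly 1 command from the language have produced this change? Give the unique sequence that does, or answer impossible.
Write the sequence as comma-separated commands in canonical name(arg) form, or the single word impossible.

key: parked at (6,2) the whole time — nothing moves the robot
start: (6, 2) facing E
t=1 face(W) ⇒ (6, 2) facing W
uniquely the one of 9 1-step routes that fits.

face(W)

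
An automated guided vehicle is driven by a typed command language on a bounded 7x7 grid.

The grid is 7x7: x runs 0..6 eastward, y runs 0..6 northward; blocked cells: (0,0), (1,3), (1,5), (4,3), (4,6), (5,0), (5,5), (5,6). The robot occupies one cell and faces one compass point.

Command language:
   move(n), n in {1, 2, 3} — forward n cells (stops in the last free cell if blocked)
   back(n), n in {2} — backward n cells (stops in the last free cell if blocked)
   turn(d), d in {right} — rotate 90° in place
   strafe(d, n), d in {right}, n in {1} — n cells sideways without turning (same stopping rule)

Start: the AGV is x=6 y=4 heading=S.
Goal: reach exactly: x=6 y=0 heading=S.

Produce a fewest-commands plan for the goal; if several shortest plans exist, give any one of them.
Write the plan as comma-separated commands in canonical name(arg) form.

start: x=6 y=4 heading=S
step 1 (move(1)): x=6 y=3 heading=S
step 2 (move(3)): x=6 y=0 heading=S
minimal: 2 command(s), checked below 2.

move(1), move(3)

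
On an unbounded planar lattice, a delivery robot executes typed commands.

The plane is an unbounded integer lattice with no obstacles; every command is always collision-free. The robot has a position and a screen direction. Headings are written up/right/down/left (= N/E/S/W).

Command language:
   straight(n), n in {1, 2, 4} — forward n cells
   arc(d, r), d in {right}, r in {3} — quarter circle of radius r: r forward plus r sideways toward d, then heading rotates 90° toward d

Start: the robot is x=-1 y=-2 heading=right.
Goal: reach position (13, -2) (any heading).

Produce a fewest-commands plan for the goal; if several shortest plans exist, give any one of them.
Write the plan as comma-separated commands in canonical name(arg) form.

straight(4), straight(4), straight(4), straight(2)

initial: x=-1 y=-2 heading=right
step 1 (straight(4)): x=3 y=-2 heading=right
step 2 (straight(4)): x=7 y=-2 heading=right
step 3 (straight(4)): x=11 y=-2 heading=right
step 4 (straight(2)): x=13 y=-2 heading=right
nothing shorter than 4 reaches the goal.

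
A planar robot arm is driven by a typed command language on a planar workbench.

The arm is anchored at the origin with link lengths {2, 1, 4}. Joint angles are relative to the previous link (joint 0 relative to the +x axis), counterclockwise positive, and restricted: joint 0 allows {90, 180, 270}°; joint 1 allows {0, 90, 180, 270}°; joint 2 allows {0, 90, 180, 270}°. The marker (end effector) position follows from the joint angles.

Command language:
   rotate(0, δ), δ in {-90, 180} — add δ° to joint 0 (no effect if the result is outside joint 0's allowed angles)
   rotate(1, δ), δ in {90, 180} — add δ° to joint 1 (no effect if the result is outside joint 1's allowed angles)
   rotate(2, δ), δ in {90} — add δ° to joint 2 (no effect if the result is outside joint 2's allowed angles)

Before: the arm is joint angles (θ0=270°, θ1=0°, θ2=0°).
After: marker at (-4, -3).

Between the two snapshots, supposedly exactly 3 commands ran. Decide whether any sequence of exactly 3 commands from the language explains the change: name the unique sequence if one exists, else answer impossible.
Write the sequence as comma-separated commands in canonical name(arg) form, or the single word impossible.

rotate(2, 90), rotate(2, 90), rotate(2, 90)

from: joint angles (θ0=270°, θ1=0°, θ2=0°)
t=1 rotate(2, 90) ⇒ joint angles (θ0=270°, θ1=0°, θ2=90°)
t=2 rotate(2, 90) ⇒ joint angles (θ0=270°, θ1=0°, θ2=180°)
t=3 rotate(2, 90) ⇒ joint angles (θ0=270°, θ1=0°, θ2=270°)
no other 3-command option fits: unique.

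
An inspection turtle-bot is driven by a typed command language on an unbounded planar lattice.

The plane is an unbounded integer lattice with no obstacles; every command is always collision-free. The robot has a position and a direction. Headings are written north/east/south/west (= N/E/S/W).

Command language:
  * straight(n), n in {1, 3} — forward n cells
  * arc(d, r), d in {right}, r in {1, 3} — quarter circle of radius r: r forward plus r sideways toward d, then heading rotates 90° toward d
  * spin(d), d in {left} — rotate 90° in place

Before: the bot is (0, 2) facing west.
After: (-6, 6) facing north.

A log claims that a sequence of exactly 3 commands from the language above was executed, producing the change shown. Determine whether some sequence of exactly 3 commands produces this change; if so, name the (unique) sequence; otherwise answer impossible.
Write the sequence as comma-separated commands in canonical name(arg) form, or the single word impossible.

straight(3), arc(right, 3), straight(1)

key: position moved to (-6,6) AND the heading swung to N — translation plus rotation needed
begin: (0, 2) facing west
[1] after straight(3): (-3, 2) facing west
[2] after arc(right, 3): (-6, 5) facing north
[3] after straight(1): (-6, 6) facing north
all 125 alternatives checked — unique.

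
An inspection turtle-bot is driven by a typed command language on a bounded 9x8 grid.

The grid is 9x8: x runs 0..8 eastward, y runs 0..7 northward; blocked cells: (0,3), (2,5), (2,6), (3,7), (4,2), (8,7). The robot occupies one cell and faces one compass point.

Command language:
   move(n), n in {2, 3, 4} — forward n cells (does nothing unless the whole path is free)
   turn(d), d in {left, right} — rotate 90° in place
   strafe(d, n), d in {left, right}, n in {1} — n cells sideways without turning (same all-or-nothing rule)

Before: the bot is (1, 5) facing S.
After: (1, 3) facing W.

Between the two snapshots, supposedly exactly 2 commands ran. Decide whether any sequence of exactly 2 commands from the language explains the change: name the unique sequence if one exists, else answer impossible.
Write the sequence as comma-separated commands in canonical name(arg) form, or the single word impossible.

move(2), turn(right)

key: position moved to (1,3) AND the heading swung to W — translation plus rotation needed
initial: (1, 5) facing S
step 1 (move(2)): (1, 3) facing S
step 2 (turn(right)): (1, 3) facing W
all 49 alternatives checked — unique.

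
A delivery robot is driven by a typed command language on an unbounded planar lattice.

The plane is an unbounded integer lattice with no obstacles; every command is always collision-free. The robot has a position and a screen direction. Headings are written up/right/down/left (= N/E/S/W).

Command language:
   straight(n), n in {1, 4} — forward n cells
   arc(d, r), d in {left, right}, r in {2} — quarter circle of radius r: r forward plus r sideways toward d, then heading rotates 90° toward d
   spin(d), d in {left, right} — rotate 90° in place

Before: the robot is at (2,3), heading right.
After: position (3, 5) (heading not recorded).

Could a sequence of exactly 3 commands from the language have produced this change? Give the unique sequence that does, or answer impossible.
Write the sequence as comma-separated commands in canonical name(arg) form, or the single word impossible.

key: order matters: swapping arc(left, 2) and straight(1) lands elsewhere
t0: at (2,3), heading right
[1] after arc(left, 2): at (4,5), heading up
[2] after spin(left): at (4,5), heading left
[3] after straight(1): at (3,5), heading left
all 216 alternatives checked — unique.

arc(left, 2), spin(left), straight(1)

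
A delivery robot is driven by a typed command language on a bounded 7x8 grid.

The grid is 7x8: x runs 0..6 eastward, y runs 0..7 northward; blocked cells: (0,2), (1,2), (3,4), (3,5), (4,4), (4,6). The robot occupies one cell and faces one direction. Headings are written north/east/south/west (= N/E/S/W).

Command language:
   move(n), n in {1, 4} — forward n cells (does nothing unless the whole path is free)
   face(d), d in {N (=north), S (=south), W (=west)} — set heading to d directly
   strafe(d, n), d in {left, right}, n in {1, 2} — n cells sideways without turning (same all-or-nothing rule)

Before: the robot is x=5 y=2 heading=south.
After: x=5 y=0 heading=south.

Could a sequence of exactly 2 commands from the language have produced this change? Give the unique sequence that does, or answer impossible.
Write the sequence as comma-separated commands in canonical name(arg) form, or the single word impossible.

key: still facing S at the end — nothing in the sequence rotates
initial: x=5 y=2 heading=south
1. move(1) → x=5 y=1 heading=south
2. move(1) → x=5 y=0 heading=south
uniquely the one of 81 2-step routes that fits.

move(1), move(1)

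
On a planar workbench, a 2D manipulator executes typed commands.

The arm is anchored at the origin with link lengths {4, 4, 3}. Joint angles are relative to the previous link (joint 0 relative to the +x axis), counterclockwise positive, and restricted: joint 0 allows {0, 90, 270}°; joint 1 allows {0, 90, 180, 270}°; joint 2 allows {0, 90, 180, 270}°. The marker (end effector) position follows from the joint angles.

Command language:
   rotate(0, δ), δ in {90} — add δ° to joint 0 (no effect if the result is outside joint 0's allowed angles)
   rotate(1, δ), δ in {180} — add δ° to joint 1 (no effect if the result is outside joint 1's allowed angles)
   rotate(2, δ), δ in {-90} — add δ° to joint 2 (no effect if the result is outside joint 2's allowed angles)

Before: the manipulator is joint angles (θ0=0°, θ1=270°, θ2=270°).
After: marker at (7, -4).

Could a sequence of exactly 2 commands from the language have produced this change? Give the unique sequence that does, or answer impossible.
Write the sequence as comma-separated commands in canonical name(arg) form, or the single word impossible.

begin: joint angles (θ0=0°, θ1=270°, θ2=270°)
[1] after rotate(2, -90): joint angles (θ0=0°, θ1=270°, θ2=180°)
[2] after rotate(2, -90): joint angles (θ0=0°, θ1=270°, θ2=90°)
uniquely the one of 9 2-step routes that fits.

rotate(2, -90), rotate(2, -90)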